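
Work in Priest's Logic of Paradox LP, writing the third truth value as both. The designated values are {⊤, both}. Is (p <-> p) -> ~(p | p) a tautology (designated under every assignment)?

Countermodel: p=⊤ gives ⊥, which is not designated.

No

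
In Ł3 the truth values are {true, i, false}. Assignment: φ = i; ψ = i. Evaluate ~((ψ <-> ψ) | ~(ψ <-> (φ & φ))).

ψ <-> ψ = i <-> i = true  [1 − |½−½|]
φ & φ = i & i = i
ψ <-> (φ & φ) = i <-> i = true
~(ψ <-> (φ & φ)) = ~true = false
(ψ <-> ψ) | ~(ψ <-> (φ & φ)) = true | false = true
~((ψ <-> ψ) | ~(ψ <-> (φ & φ))) = ~true = false

false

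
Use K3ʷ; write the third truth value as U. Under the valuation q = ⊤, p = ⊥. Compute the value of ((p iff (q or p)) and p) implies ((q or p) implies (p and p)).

q or p = ⊤ or ⊥ = ⊤
p iff (q or p) = ⊥ iff ⊤ = ⊥
(p iff (q or p)) and p = ⊥ and ⊥ = ⊥
q or p = ⊤ or ⊥ = ⊤
p and p = ⊥ and ⊥ = ⊥
(q or p) implies (p and p) = ⊤ implies ⊥ = ⊥
((p iff (q or p)) and p) implies ((q or p) implies (p and p)) = ⊥ implies ⊥ = ⊤

⊤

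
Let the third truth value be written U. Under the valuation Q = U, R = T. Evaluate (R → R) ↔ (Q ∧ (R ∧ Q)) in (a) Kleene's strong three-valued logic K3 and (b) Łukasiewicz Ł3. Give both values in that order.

In Kleene's strong three-valued logic K3: R → R = T → T = T
R ∧ Q = T ∧ U = U
Q ∧ (R ∧ Q) = U ∧ U = U
(R → R) ↔ (Q ∧ (R ∧ Q)) = T ↔ U = U
In Łukasiewicz Ł3: R → R = T → T = T
R ∧ Q = T ∧ U = U
Q ∧ (R ∧ Q) = U ∧ U = U
(R → R) ↔ (Q ∧ (R ∧ Q)) = T ↔ U = U

U; U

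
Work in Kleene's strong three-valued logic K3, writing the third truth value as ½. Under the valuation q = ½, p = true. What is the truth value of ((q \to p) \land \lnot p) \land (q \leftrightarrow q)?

q \to p = ½ \to true = true  [\lnot ½ \lor true]
\lnot p = \lnot true = false
(q \to p) \land \lnot p = true \land false = false
q \leftrightarrow q = ½ \leftrightarrow ½ = ½
((q \to p) \land \lnot p) \land (q \leftrightarrow q) = false \land ½ = false

false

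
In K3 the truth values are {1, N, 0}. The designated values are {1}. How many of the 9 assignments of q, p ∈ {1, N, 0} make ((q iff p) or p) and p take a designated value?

Designated under: (q=1, p=1); (q=N, p=1); (q=0, p=1).

3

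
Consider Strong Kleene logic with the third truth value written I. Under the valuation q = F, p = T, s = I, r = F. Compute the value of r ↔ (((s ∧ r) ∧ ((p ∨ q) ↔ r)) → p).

F

s ∧ r = I ∧ F = F
p ∨ q = T ∨ F = T
(p ∨ q) ↔ r = T ↔ F = F
(s ∧ r) ∧ ((p ∨ q) ↔ r) = F ∧ F = F
((s ∧ r) ∧ ((p ∨ q) ↔ r)) → p = F → T = T
r ↔ (((s ∧ r) ∧ ((p ∨ q) ↔ r)) → p) = F ↔ T = F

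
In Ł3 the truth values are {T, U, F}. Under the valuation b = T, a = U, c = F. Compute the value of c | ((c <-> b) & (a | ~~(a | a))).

F

c <-> b = F <-> T = F
a | a = U | U = U
~(a | a) = ~U = U
~~(a | a) = ~U = U
a | ~~(a | a) = U | U = U
(c <-> b) & (a | ~~(a | a)) = F & U = F
c | ((c <-> b) & (a | ~~(a | a))) = F | F = F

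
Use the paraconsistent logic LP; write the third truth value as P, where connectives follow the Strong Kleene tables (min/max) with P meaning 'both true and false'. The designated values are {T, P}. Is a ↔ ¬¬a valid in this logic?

Every assignment of a over {T, P, F} gives a value in {T, P}.
In particular, with a=P: a ↔ ¬¬a = P.

Yes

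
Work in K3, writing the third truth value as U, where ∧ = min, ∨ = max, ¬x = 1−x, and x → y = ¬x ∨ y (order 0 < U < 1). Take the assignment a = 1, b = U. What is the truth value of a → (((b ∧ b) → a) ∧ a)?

1

b ∧ b = U ∧ U = U
(b ∧ b) → a = U → 1 = 1
((b ∧ b) → a) ∧ a = 1 ∧ 1 = 1
a → (((b ∧ b) → a) ∧ a) = 1 → 1 = 1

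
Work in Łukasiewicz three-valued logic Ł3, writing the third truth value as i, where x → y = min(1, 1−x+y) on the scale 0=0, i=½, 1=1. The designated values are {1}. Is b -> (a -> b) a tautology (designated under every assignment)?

Yes

Every assignment of b, a over {1, i, 0} gives a value in {1}.
In particular, with b=i, a=i: b -> (a -> b) = 1.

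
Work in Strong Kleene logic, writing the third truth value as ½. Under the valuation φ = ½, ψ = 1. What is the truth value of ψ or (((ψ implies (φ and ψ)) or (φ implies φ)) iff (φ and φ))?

φ and ψ = ½ and 1 = ½
ψ implies (φ and ψ) = 1 implies ½ = ½  [not 1 or ½]
φ implies φ = ½ implies ½ = ½
(ψ implies (φ and ψ)) or (φ implies φ) = ½ or ½ = ½
φ and φ = ½ and ½ = ½
((ψ implies (φ and ψ)) or (φ implies φ)) iff (φ and φ) = ½ iff ½ = ½
ψ or (((ψ implies (φ and ψ)) or (φ implies φ)) iff (φ and φ)) = 1 or ½ = 1

1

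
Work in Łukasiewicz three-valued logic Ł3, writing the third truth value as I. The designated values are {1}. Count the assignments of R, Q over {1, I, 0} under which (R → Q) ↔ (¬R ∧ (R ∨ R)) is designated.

2

Designated under: (R=1, Q=0); (R=I, Q=0).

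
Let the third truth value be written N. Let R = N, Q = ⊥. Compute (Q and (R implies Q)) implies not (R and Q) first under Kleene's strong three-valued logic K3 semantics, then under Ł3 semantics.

⊤; ⊤

In Kleene's strong three-valued logic K3: R implies Q = N implies ⊥ = N
Q and (R implies Q) = ⊥ and N = ⊥
R and Q = N and ⊥ = ⊥
not (R and Q) = not ⊥ = ⊤
(Q and (R implies Q)) implies not (R and Q) = ⊥ implies ⊤ = ⊤
In Ł3: R implies Q = N implies ⊥ = N  [min(1, 1−½+0)]
Q and (R implies Q) = ⊥ and N = ⊥
R and Q = N and ⊥ = ⊥
not (R and Q) = not ⊥ = ⊤
(Q and (R implies Q)) implies not (R and Q) = ⊥ implies ⊤ = ⊤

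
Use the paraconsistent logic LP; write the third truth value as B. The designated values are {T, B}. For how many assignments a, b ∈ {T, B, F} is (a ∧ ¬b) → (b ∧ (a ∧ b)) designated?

8

Of the 9 assignments, 8 give a value in {T, B}.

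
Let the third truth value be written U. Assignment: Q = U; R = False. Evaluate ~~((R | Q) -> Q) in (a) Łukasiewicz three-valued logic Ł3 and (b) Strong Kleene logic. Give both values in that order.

True; U

In Łukasiewicz three-valued logic Ł3: R | Q = False | U = U
(R | Q) -> Q = U -> U = True  [min(1, 1−½+½)]
~((R | Q) -> Q) = ~True = False
~~((R | Q) -> Q) = ~False = True
In Strong Kleene logic: R | Q = False | U = U
(R | Q) -> Q = U -> U = U
~((R | Q) -> Q) = ~U = U
~~((R | Q) -> Q) = ~U = U
They differ because Łukasiewicz three-valued logic Ł3 and Strong Kleene logic treat U differently under implication.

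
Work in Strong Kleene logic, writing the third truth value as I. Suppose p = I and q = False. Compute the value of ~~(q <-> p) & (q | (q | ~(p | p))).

q <-> p = False <-> I = I
~(q <-> p) = ~I = I
~~(q <-> p) = ~I = I
p | p = I | I = I
~(p | p) = ~I = I
q | ~(p | p) = False | I = I
q | (q | ~(p | p)) = False | I = I
~~(q <-> p) & (q | (q | ~(p | p))) = I & I = I

I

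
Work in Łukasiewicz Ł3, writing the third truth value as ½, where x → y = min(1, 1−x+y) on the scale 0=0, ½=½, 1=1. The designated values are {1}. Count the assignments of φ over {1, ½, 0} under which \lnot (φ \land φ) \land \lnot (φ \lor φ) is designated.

1

φ=1: 0 ·
φ=½: ½ ·
φ=0: 1 ✓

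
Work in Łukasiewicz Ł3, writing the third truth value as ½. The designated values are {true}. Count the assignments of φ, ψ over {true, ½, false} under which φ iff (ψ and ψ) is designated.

Designated under: (φ=true, ψ=true); (φ=½, ψ=½); (φ=false, ψ=false).

3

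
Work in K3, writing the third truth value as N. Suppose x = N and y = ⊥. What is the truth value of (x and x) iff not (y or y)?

N

x and x = N and N = N
y or y = ⊥ or ⊥ = ⊥
not (y or y) = not ⊥ = ⊤
(x and x) iff not (y or y) = N iff ⊤ = N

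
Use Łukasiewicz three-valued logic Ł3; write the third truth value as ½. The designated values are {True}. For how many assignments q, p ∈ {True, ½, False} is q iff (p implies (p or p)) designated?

3

Designated under: (q=True, p=True); (q=True, p=½); (q=True, p=False).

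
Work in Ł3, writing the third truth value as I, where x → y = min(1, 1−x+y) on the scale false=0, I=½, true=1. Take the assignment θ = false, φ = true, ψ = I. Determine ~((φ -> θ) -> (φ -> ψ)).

φ -> θ = true -> false = false
φ -> ψ = true -> I = I
(φ -> θ) -> (φ -> ψ) = false -> I = true
~((φ -> θ) -> (φ -> ψ)) = ~true = false

false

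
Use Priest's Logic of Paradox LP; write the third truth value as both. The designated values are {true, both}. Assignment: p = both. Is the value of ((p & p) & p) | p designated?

p & p = both & both = both
(p & p) & p = both & both = both
((p & p) & p) | p = both | both = both
both ∈ {true, both}.

Yes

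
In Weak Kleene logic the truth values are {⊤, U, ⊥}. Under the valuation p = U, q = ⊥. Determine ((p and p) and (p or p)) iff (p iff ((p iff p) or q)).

U

p and p = U and U = U
p or p = U or U = U
(p and p) and (p or p) = U and U = U
p iff p = U iff U = U
(p iff p) or q = U or ⊥ = U
p iff ((p iff p) or q) = U iff U = U
((p and p) and (p or p)) iff (p iff ((p iff p) or q)) = U iff U = U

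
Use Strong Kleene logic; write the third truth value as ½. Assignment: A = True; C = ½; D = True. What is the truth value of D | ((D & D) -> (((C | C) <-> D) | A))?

D & D = True & True = True
C | C = ½ | ½ = ½
(C | C) <-> D = ½ <-> True = ½
((C | C) <-> D) | A = ½ | True = True
(D & D) -> (((C | C) <-> D) | A) = True -> True = True
D | ((D & D) -> (((C | C) <-> D) | A)) = True | True = True

True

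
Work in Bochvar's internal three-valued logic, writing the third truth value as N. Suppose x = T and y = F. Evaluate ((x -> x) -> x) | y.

T

x -> x = T -> T = T
(x -> x) -> x = T -> T = T
((x -> x) -> x) | y = T | F = T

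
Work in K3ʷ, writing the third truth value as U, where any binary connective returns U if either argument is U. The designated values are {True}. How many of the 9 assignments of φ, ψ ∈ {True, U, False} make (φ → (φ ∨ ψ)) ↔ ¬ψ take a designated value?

2

Designated under: (φ=True, ψ=False); (φ=False, ψ=False).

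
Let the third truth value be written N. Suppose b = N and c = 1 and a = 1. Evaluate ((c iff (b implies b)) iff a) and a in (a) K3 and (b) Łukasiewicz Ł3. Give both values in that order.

N; 1

In K3: b implies b = N implies N = N
c iff (b implies b) = 1 iff N = N
(c iff (b implies b)) iff a = N iff 1 = N
((c iff (b implies b)) iff a) and a = N and 1 = N
In Łukasiewicz Ł3: b implies b = N implies N = 1  [min(1, 1−½+½)]
c iff (b implies b) = 1 iff 1 = 1
(c iff (b implies b)) iff a = 1 iff 1 = 1
((c iff (b implies b)) iff a) and a = 1 and 1 = 1
They differ because K3 and Łukasiewicz Ł3 treat N differently under implication.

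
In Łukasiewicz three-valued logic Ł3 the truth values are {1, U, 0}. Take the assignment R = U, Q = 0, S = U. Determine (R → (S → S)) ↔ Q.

0

S → S = U → U = 1
R → (S → S) = U → 1 = 1
(R → (S → S)) ↔ Q = 1 ↔ 0 = 0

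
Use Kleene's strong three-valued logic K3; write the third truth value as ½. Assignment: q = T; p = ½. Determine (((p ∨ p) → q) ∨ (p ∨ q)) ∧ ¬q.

p ∨ p = ½ ∨ ½ = ½
(p ∨ p) → q = ½ → T = T  [¬½ ∨ T]
p ∨ q = ½ ∨ T = T
((p ∨ p) → q) ∨ (p ∨ q) = T ∨ T = T
¬q = ¬T = F
(((p ∨ p) → q) ∨ (p ∨ q)) ∧ ¬q = T ∧ F = F

F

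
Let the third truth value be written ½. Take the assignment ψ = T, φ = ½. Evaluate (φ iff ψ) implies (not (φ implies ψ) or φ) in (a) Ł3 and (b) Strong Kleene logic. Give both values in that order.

In Ł3: φ iff ψ = ½ iff T = ½
φ implies ψ = ½ implies T = T
not (φ implies ψ) = not T = F
not (φ implies ψ) or φ = F or ½ = ½
(φ iff ψ) implies (not (φ implies ψ) or φ) = ½ implies ½ = T
In Strong Kleene logic: φ iff ψ = ½ iff T = ½
φ implies ψ = ½ implies T = T
not (φ implies ψ) = not T = F
not (φ implies ψ) or φ = F or ½ = ½
(φ iff ψ) implies (not (φ implies ψ) or φ) = ½ implies ½ = ½
They differ because Ł3 and Strong Kleene logic treat ½ differently under implication.

T; ½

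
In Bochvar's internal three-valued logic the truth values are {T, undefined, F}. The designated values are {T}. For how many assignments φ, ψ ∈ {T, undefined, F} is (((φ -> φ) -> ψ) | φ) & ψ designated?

2

Designated under: (φ=T, ψ=T); (φ=F, ψ=T).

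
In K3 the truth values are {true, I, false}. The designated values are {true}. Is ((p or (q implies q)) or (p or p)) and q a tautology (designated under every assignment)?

No

Countermodel: p=true, q=I gives I, which is not designated.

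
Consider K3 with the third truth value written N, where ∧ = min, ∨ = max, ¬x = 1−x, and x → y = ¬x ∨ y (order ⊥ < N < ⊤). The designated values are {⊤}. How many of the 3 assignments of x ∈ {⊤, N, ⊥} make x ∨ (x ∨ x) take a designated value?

1

x=⊤: ⊤ ✓
x=N: N ·
x=⊥: ⊥ ·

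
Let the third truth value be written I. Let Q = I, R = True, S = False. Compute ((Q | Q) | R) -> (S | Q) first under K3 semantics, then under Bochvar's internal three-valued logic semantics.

I; I

In K3: Q | Q = I | I = I
(Q | Q) | R = I | True = True
S | Q = False | I = I
((Q | Q) | R) -> (S | Q) = True -> I = I
In Bochvar's internal three-valued logic: Q | Q = I | I = I
(Q | Q) | R = I | True = I
S | Q = False | I = I
((Q | Q) | R) -> (S | Q) = I -> I = I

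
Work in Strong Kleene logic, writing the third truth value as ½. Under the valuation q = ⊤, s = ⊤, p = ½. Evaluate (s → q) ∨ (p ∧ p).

s → q = ⊤ → ⊤ = ⊤
p ∧ p = ½ ∧ ½ = ½
(s → q) ∨ (p ∧ p) = ⊤ ∨ ½ = ⊤

⊤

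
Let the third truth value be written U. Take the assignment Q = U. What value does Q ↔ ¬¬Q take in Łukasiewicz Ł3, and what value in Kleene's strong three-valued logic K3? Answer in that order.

In Łukasiewicz Ł3: ¬Q = ¬U = U
¬¬Q = ¬U = U
Q ↔ ¬¬Q = U ↔ U = True
In Kleene's strong three-valued logic K3: ¬Q = ¬U = U
¬¬Q = ¬U = U
Q ↔ ¬¬Q = U ↔ U = U
They differ because Łukasiewicz Ł3 and Kleene's strong three-valued logic K3 treat U differently under implication.

True; U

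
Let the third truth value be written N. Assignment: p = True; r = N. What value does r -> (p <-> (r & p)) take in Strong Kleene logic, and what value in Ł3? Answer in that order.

In Strong Kleene logic: r & p = N & True = N
p <-> (r & p) = True <-> N = N
r -> (p <-> (r & p)) = N -> N = N  [~N | N]
In Ł3: r & p = N & True = N
p <-> (r & p) = True <-> N = N  [1 − |1−½|]
r -> (p <-> (r & p)) = N -> N = True
They differ because Strong Kleene logic and Ł3 treat N differently under implication.

N; True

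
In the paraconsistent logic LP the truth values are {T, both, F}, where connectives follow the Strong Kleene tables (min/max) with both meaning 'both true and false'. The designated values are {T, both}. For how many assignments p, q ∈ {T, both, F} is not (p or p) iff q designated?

Of the 9 assignments, 7 give a value in {T, both}.

7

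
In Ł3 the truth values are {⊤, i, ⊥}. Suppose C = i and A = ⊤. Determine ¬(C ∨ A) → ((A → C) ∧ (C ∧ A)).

⊤

C ∨ A = i ∨ ⊤ = ⊤
¬(C ∨ A) = ¬⊤ = ⊥
A → C = ⊤ → i = i
C ∧ A = i ∧ ⊤ = i
(A → C) ∧ (C ∧ A) = i ∧ i = i
¬(C ∨ A) → ((A → C) ∧ (C ∧ A)) = ⊥ → i = ⊤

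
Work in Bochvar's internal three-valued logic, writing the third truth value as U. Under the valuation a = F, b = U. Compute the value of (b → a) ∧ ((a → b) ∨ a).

b → a = U → F = U  [any arg is the third value ⇒ result is the third value]
a → b = F → U = U
(a → b) ∨ a = U ∨ F = U
(b → a) ∧ ((a → b) ∨ a) = U ∧ U = U

U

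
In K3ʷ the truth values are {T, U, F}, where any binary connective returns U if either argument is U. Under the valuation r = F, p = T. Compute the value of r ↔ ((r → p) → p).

r → p = F → T = T
(r → p) → p = T → T = T
r ↔ ((r → p) → p) = F ↔ T = F

F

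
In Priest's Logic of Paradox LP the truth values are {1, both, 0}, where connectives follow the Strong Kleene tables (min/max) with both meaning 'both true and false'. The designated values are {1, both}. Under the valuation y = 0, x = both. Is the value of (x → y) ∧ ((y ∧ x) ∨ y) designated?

No

x → y = both → 0 = both
y ∧ x = 0 ∧ both = 0
(y ∧ x) ∨ y = 0 ∨ 0 = 0
(x → y) ∧ ((y ∧ x) ∨ y) = both ∧ 0 = 0
0 ∉ {1, both}.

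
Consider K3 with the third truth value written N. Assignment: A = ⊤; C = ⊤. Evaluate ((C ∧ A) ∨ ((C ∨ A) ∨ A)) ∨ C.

⊤

C ∧ A = ⊤ ∧ ⊤ = ⊤
C ∨ A = ⊤ ∨ ⊤ = ⊤
(C ∨ A) ∨ A = ⊤ ∨ ⊤ = ⊤
(C ∧ A) ∨ ((C ∨ A) ∨ A) = ⊤ ∨ ⊤ = ⊤
((C ∧ A) ∨ ((C ∨ A) ∨ A)) ∨ C = ⊤ ∨ ⊤ = ⊤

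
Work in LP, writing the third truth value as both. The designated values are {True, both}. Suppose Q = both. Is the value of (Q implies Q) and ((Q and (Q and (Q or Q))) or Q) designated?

Yes

Q implies Q = both implies both = both
Q or Q = both or both = both
Q and (Q or Q) = both and both = both
Q and (Q and (Q or Q)) = both and both = both
(Q and (Q and (Q or Q))) or Q = both or both = both
(Q implies Q) and ((Q and (Q and (Q or Q))) or Q) = both and both = both
both ∈ {True, both}.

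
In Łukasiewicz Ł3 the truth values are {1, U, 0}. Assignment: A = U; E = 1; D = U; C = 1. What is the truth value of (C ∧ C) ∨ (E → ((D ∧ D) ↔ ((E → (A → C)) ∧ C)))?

C ∧ C = 1 ∧ 1 = 1
D ∧ D = U ∧ U = U
A → C = U → 1 = 1  [min(1, 1−½+1)]
E → (A → C) = 1 → 1 = 1
(E → (A → C)) ∧ C = 1 ∧ 1 = 1
(D ∧ D) ↔ ((E → (A → C)) ∧ C) = U ↔ 1 = U
E → ((D ∧ D) ↔ ((E → (A → C)) ∧ C)) = 1 → U = U
(C ∧ C) ∨ (E → ((D ∧ D) ↔ ((E → (A → C)) ∧ C))) = 1 ∨ U = 1

1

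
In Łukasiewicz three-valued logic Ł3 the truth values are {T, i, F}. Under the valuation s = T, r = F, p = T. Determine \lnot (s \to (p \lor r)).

F

p \lor r = T \lor F = T
s \to (p \lor r) = T \to T = T
\lnot (s \to (p \lor r)) = \lnot T = F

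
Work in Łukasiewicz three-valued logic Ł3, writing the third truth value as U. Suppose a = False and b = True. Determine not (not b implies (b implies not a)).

False

not b = not True = False
not a = not False = True
b implies not a = True implies True = True
not b implies (b implies not a) = False implies True = True
not (not b implies (b implies not a)) = not True = False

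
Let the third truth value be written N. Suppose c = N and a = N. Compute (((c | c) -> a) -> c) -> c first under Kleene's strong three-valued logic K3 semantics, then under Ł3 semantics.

N; True

In Kleene's strong three-valued logic K3: c | c = N | N = N
(c | c) -> a = N -> N = N
((c | c) -> a) -> c = N -> N = N
(((c | c) -> a) -> c) -> c = N -> N = N
In Ł3: c | c = N | N = N
(c | c) -> a = N -> N = True
((c | c) -> a) -> c = True -> N = N
(((c | c) -> a) -> c) -> c = N -> N = True
They differ because Kleene's strong three-valued logic K3 and Ł3 treat N differently under implication.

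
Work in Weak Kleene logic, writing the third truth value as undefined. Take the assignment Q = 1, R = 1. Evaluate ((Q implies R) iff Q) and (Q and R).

Q implies R = 1 implies 1 = 1
(Q implies R) iff Q = 1 iff 1 = 1
Q and R = 1 and 1 = 1
((Q implies R) iff Q) and (Q and R) = 1 and 1 = 1

1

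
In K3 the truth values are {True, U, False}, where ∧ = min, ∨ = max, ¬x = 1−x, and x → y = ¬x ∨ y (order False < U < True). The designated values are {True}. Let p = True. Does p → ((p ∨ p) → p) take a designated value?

Yes

p ∨ p = True ∨ True = True
(p ∨ p) → p = True → True = True
p → ((p ∨ p) → p) = True → True = True
True ∈ {True}.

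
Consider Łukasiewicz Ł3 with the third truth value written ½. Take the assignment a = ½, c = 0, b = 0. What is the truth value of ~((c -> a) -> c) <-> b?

0

c -> a = 0 -> ½ = 1  [min(1, 1−0+½)]
(c -> a) -> c = 1 -> 0 = 0
~((c -> a) -> c) = ~0 = 1
~((c -> a) -> c) <-> b = 1 <-> 0 = 0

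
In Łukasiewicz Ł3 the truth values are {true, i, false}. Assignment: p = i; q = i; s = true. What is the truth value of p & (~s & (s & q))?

~s = ~true = false
s & q = true & i = i
~s & (s & q) = false & i = false
p & (~s & (s & q)) = i & false = false

false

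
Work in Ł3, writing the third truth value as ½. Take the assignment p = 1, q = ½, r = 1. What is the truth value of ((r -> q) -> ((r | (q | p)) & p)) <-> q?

½

r -> q = 1 -> ½ = ½  [min(1, 1−1+½)]
q | p = ½ | 1 = 1
r | (q | p) = 1 | 1 = 1
(r | (q | p)) & p = 1 & 1 = 1
(r -> q) -> ((r | (q | p)) & p) = ½ -> 1 = 1
((r -> q) -> ((r | (q | p)) & p)) <-> q = 1 <-> ½ = ½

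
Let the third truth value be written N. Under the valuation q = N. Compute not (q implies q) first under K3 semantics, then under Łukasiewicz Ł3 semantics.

In K3: q implies q = N implies N = N
not (q implies q) = not N = N
In Łukasiewicz Ł3: q implies q = N implies N = true  [min(1, 1−½+½)]
not (q implies q) = not true = false
They differ because K3 and Łukasiewicz Ł3 treat N differently under implication.

N; false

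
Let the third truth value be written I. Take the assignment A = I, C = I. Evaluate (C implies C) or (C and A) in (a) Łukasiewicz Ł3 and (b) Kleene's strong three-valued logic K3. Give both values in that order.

⊤; I

In Łukasiewicz Ł3: C implies C = I implies I = ⊤  [min(1, 1−½+½)]
C and A = I and I = I
(C implies C) or (C and A) = ⊤ or I = ⊤
In Kleene's strong three-valued logic K3: C implies C = I implies I = I  [not I or I]
C and A = I and I = I
(C implies C) or (C and A) = I or I = I
They differ because Łukasiewicz Ł3 and Kleene's strong three-valued logic K3 treat I differently under implication.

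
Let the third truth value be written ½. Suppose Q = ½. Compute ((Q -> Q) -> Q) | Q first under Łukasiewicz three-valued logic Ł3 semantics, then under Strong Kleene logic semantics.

In Łukasiewicz three-valued logic Ł3: Q -> Q = ½ -> ½ = true  [min(1, 1−½+½)]
(Q -> Q) -> Q = true -> ½ = ½
((Q -> Q) -> Q) | Q = ½ | ½ = ½
In Strong Kleene logic: Q -> Q = ½ -> ½ = ½  [~½ | ½]
(Q -> Q) -> Q = ½ -> ½ = ½
((Q -> Q) -> Q) | Q = ½ | ½ = ½

½; ½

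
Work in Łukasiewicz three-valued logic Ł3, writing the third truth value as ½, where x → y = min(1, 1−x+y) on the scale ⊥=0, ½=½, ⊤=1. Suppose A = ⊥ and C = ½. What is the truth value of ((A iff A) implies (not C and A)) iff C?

½

A iff A = ⊥ iff ⊥ = ⊤
not C = not ½ = ½
not C and A = ½ and ⊥ = ⊥
(A iff A) implies (not C and A) = ⊤ implies ⊥ = ⊥
((A iff A) implies (not C and A)) iff C = ⊥ iff ½ = ½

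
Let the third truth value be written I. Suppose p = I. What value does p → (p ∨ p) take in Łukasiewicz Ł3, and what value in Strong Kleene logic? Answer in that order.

⊤; I

In Łukasiewicz Ł3: p ∨ p = I ∨ I = I
p → (p ∨ p) = I → I = ⊤  [min(1, 1−½+½)]
In Strong Kleene logic: p ∨ p = I ∨ I = I
p → (p ∨ p) = I → I = I  [¬I ∨ I]
They differ because Łukasiewicz Ł3 and Strong Kleene logic treat I differently under implication.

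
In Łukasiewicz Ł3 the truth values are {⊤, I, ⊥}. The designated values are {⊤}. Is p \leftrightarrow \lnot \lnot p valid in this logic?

Every assignment of p over {⊤, I, ⊥} gives a value in {⊤}.
In particular, with p=I: p \leftrightarrow \lnot \lnot p = ⊤.

Yes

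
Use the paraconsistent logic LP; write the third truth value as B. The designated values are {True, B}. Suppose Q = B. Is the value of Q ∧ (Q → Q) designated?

Q → Q = B → B = B  [¬B ∨ B]
Q ∧ (Q → Q) = B ∧ B = B
B ∈ {True, B}.

Yes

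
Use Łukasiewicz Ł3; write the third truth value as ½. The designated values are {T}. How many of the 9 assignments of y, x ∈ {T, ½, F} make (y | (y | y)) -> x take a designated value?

6

Of the 9 assignments, 6 give a value in {T}.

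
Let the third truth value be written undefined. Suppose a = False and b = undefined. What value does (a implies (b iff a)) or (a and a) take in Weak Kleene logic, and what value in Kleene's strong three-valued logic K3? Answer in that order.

In Weak Kleene logic: b iff a = undefined iff False = undefined
a implies (b iff a) = False implies undefined = undefined  [any arg is the third value ⇒ result is the third value]
a and a = False and False = False
(a implies (b iff a)) or (a and a) = undefined or False = undefined
In Kleene's strong three-valued logic K3: b iff a = undefined iff False = undefined
a implies (b iff a) = False implies undefined = True  [not False or undefined]
a and a = False and False = False
(a implies (b iff a)) or (a and a) = True or False = True
They differ because Weak Kleene logic and Kleene's strong three-valued logic K3 treat undefined differently under the binary connectives.

undefined; True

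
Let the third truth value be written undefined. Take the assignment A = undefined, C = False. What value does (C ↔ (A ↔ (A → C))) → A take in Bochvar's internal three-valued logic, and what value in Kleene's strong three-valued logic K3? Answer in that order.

In Bochvar's internal three-valued logic: A → C = undefined → False = undefined
A ↔ (A → C) = undefined ↔ undefined = undefined
C ↔ (A ↔ (A → C)) = False ↔ undefined = undefined
(C ↔ (A ↔ (A → C))) → A = undefined → undefined = undefined
In Kleene's strong three-valued logic K3: A → C = undefined → False = undefined  [¬undefined ∨ False]
A ↔ (A → C) = undefined ↔ undefined = undefined
C ↔ (A ↔ (A → C)) = False ↔ undefined = undefined
(C ↔ (A ↔ (A → C))) → A = undefined → undefined = undefined

undefined; undefined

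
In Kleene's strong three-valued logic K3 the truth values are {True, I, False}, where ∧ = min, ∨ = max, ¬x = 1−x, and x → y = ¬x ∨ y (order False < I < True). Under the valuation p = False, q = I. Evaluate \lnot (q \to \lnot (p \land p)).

False

p \land p = False \land False = False
\lnot (p \land p) = \lnot False = True
q \to \lnot (p \land p) = I \to True = True
\lnot (q \to \lnot (p \land p)) = \lnot True = False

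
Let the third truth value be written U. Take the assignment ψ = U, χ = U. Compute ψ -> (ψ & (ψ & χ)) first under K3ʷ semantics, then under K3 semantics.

In K3ʷ: ψ & χ = U & U = U
ψ & (ψ & χ) = U & U = U
ψ -> (ψ & (ψ & χ)) = U -> U = U
In K3: ψ & χ = U & U = U
ψ & (ψ & χ) = U & U = U
ψ -> (ψ & (ψ & χ)) = U -> U = U  [~U | U]

U; U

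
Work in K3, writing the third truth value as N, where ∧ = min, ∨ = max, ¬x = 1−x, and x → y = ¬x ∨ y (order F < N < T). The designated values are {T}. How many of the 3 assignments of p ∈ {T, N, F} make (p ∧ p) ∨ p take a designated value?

1

p=T: T ✓
p=N: N ·
p=F: F ·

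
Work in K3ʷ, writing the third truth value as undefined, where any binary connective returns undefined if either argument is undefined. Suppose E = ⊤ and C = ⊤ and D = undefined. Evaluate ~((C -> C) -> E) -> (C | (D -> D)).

C -> C = ⊤ -> ⊤ = ⊤
(C -> C) -> E = ⊤ -> ⊤ = ⊤
~((C -> C) -> E) = ~⊤ = ⊥
D -> D = undefined -> undefined = undefined  [any arg is the third value ⇒ result is the third value]
C | (D -> D) = ⊤ | undefined = undefined
~((C -> C) -> E) -> (C | (D -> D)) = ⊥ -> undefined = undefined

undefined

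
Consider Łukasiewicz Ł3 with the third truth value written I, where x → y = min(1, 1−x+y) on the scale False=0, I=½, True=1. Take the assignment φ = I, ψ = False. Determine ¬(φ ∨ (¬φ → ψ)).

¬φ = ¬I = I
¬φ → ψ = I → False = I  [min(1, 1−½+0)]
φ ∨ (¬φ → ψ) = I ∨ I = I
¬(φ ∨ (¬φ → ψ)) = ¬I = I

I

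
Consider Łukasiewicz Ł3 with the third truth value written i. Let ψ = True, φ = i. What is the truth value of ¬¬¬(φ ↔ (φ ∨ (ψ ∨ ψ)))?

i

ψ ∨ ψ = True ∨ True = True
φ ∨ (ψ ∨ ψ) = i ∨ True = True
φ ↔ (φ ∨ (ψ ∨ ψ)) = i ↔ True = i  [1 − |½−1|]
¬(φ ↔ (φ ∨ (ψ ∨ ψ))) = ¬i = i
¬¬(φ ↔ (φ ∨ (ψ ∨ ψ))) = ¬i = i
¬¬¬(φ ↔ (φ ∨ (ψ ∨ ψ))) = ¬i = i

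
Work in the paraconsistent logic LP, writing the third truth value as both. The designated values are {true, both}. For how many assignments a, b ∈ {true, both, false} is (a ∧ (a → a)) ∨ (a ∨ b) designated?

Of the 9 assignments, 8 give a value in {true, both}.

8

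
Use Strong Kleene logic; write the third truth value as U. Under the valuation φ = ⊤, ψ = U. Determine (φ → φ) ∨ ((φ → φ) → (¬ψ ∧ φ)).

⊤

φ → φ = ⊤ → ⊤ = ⊤
φ → φ = ⊤ → ⊤ = ⊤
¬ψ = ¬U = U
¬ψ ∧ φ = U ∧ ⊤ = U
(φ → φ) → (¬ψ ∧ φ) = ⊤ → U = U
(φ → φ) ∨ ((φ → φ) → (¬ψ ∧ φ)) = ⊤ ∨ U = ⊤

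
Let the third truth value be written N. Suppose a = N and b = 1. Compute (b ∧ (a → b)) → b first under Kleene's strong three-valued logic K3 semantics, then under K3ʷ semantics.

In Kleene's strong three-valued logic K3: a → b = N → 1 = 1
b ∧ (a → b) = 1 ∧ 1 = 1
(b ∧ (a → b)) → b = 1 → 1 = 1
In K3ʷ: a → b = N → 1 = N  [any arg is the third value ⇒ result is the third value]
b ∧ (a → b) = 1 ∧ N = N
(b ∧ (a → b)) → b = N → 1 = N
They differ because Kleene's strong three-valued logic K3 and K3ʷ treat N differently under the binary connectives.

1; N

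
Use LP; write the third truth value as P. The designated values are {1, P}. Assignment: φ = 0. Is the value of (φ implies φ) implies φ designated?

φ implies φ = 0 implies 0 = 1
(φ implies φ) implies φ = 1 implies 0 = 0
0 ∉ {1, P}.

No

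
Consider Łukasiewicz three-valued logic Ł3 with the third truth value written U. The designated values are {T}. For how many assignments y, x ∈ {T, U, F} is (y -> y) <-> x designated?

Designated under: (y=T, x=T); (y=U, x=T); (y=F, x=T).

3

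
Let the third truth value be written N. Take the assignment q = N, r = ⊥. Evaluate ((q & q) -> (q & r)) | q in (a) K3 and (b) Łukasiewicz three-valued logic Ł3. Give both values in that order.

In K3: q & q = N & N = N
q & r = N & ⊥ = ⊥
(q & q) -> (q & r) = N -> ⊥ = N  [~N | ⊥]
((q & q) -> (q & r)) | q = N | N = N
In Łukasiewicz three-valued logic Ł3: q & q = N & N = N
q & r = N & ⊥ = ⊥
(q & q) -> (q & r) = N -> ⊥ = N
((q & q) -> (q & r)) | q = N | N = N

N; N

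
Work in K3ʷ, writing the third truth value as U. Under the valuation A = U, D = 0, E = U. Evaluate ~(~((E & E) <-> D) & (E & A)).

E & E = U & U = U
(E & E) <-> D = U <-> 0 = U
~((E & E) <-> D) = ~U = U
E & A = U & U = U
~((E & E) <-> D) & (E & A) = U & U = U
~(~((E & E) <-> D) & (E & A)) = ~U = U

U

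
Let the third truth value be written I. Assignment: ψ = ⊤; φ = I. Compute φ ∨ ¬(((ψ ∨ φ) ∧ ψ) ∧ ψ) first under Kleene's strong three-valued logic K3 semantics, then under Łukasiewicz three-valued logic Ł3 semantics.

In Kleene's strong three-valued logic K3: ψ ∨ φ = ⊤ ∨ I = ⊤
(ψ ∨ φ) ∧ ψ = ⊤ ∧ ⊤ = ⊤
((ψ ∨ φ) ∧ ψ) ∧ ψ = ⊤ ∧ ⊤ = ⊤
¬(((ψ ∨ φ) ∧ ψ) ∧ ψ) = ¬⊤ = ⊥
φ ∨ ¬(((ψ ∨ φ) ∧ ψ) ∧ ψ) = I ∨ ⊥ = I
In Łukasiewicz three-valued logic Ł3: ψ ∨ φ = ⊤ ∨ I = ⊤
(ψ ∨ φ) ∧ ψ = ⊤ ∧ ⊤ = ⊤
((ψ ∨ φ) ∧ ψ) ∧ ψ = ⊤ ∧ ⊤ = ⊤
¬(((ψ ∨ φ) ∧ ψ) ∧ ψ) = ¬⊤ = ⊥
φ ∨ ¬(((ψ ∨ φ) ∧ ψ) ∧ ψ) = I ∨ ⊥ = I

I; I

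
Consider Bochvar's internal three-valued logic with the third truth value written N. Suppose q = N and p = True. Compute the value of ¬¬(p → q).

N

p → q = True → N = N  [any arg is the third value ⇒ result is the third value]
¬(p → q) = ¬N = N
¬¬(p → q) = ¬N = N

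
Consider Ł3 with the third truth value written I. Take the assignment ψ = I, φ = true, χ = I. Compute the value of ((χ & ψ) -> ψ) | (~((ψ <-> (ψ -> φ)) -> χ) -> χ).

true

χ & ψ = I & I = I
(χ & ψ) -> ψ = I -> I = true  [min(1, 1−½+½)]
ψ -> φ = I -> true = true
ψ <-> (ψ -> φ) = I <-> true = I
(ψ <-> (ψ -> φ)) -> χ = I -> I = true
~((ψ <-> (ψ -> φ)) -> χ) = ~true = false
~((ψ <-> (ψ -> φ)) -> χ) -> χ = false -> I = true
((χ & ψ) -> ψ) | (~((ψ <-> (ψ -> φ)) -> χ) -> χ) = true | true = true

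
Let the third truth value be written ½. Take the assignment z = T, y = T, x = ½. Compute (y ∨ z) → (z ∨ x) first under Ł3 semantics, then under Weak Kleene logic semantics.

In Ł3: y ∨ z = T ∨ T = T
z ∨ x = T ∨ ½ = T
(y ∨ z) → (z ∨ x) = T → T = T
In Weak Kleene logic: y ∨ z = T ∨ T = T
z ∨ x = T ∨ ½ = ½
(y ∨ z) → (z ∨ x) = T → ½ = ½  [any arg is the third value ⇒ result is the third value]
They differ because Ł3 and Weak Kleene logic treat ½ differently under the binary connectives.

T; ½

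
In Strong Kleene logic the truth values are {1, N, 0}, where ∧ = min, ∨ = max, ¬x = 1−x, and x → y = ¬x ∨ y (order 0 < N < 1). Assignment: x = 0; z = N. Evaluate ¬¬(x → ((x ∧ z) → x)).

x ∧ z = 0 ∧ N = 0
(x ∧ z) → x = 0 → 0 = 1
x → ((x ∧ z) → x) = 0 → 1 = 1
¬(x → ((x ∧ z) → x)) = ¬1 = 0
¬¬(x → ((x ∧ z) → x)) = ¬0 = 1

1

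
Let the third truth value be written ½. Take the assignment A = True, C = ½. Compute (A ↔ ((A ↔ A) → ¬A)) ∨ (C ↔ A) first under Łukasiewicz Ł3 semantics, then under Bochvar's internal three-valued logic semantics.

In Łukasiewicz Ł3: A ↔ A = True ↔ True = True
¬A = ¬True = False
(A ↔ A) → ¬A = True → False = False
A ↔ ((A ↔ A) → ¬A) = True ↔ False = False
C ↔ A = ½ ↔ True = ½
(A ↔ ((A ↔ A) → ¬A)) ∨ (C ↔ A) = False ∨ ½ = ½
In Bochvar's internal three-valued logic: A ↔ A = True ↔ True = True
¬A = ¬True = False
(A ↔ A) → ¬A = True → False = False
A ↔ ((A ↔ A) → ¬A) = True ↔ False = False
C ↔ A = ½ ↔ True = ½
(A ↔ ((A ↔ A) → ¬A)) ∨ (C ↔ A) = False ∨ ½ = ½

½; ½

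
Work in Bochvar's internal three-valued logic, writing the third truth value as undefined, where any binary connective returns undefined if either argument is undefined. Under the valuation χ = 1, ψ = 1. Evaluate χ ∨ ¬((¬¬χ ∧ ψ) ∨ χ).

¬χ = ¬1 = 0
¬¬χ = ¬0 = 1
¬¬χ ∧ ψ = 1 ∧ 1 = 1
(¬¬χ ∧ ψ) ∨ χ = 1 ∨ 1 = 1
¬((¬¬χ ∧ ψ) ∨ χ) = ¬1 = 0
χ ∨ ¬((¬¬χ ∧ ψ) ∨ χ) = 1 ∨ 0 = 1

1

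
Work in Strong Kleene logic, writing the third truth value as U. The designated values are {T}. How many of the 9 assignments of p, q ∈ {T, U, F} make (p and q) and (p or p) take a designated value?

1

Designated under: (p=T, q=T).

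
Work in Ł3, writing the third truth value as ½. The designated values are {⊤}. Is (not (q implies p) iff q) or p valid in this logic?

Countermodel: q=⊤, p=½ gives ½, which is not designated.

No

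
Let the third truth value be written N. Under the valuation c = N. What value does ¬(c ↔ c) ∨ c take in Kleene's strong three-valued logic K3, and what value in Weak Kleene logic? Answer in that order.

N; N

In Kleene's strong three-valued logic K3: c ↔ c = N ↔ N = N
¬(c ↔ c) = ¬N = N
¬(c ↔ c) ∨ c = N ∨ N = N
In Weak Kleene logic: c ↔ c = N ↔ N = N
¬(c ↔ c) = ¬N = N
¬(c ↔ c) ∨ c = N ∨ N = N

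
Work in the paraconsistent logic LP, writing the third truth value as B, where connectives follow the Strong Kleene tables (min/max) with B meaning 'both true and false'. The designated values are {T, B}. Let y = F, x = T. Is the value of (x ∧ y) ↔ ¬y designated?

x ∧ y = T ∧ F = F
¬y = ¬F = T
(x ∧ y) ↔ ¬y = F ↔ T = F
F ∉ {T, B}.

No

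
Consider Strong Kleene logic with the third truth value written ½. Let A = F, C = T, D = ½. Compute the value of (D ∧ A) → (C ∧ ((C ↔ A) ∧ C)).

T

D ∧ A = ½ ∧ F = F
C ↔ A = T ↔ F = F
(C ↔ A) ∧ C = F ∧ T = F
C ∧ ((C ↔ A) ∧ C) = T ∧ F = F
(D ∧ A) → (C ∧ ((C ↔ A) ∧ C)) = F → F = T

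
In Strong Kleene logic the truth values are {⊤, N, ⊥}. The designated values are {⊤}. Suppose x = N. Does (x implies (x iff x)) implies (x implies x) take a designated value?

x iff x = N iff N = N
x implies (x iff x) = N implies N = N  [not N or N]
x implies x = N implies N = N
(x implies (x iff x)) implies (x implies x) = N implies N = N
N ∉ {⊤}.

No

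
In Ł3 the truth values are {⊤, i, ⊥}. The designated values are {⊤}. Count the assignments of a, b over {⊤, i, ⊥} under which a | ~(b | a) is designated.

Designated under: (a=⊤, b=⊤); (a=⊤, b=i); (a=⊤, b=⊥); (a=⊥, b=⊥).

4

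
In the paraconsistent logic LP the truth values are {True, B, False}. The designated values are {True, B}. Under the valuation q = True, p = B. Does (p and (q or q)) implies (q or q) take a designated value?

Yes

q or q = True or True = True
p and (q or q) = B and True = B
q or q = True or True = True
(p and (q or q)) implies (q or q) = B implies True = True  [not B or True]
True ∈ {True, B}.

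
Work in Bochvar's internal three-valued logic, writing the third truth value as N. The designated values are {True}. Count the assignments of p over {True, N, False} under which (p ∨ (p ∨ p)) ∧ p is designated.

1

p=True: True ✓
p=N: N ·
p=False: False ·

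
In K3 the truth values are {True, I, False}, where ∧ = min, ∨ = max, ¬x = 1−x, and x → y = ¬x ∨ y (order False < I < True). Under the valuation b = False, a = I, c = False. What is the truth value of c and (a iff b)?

a iff b = I iff False = I
c and (a iff b) = False and I = False

False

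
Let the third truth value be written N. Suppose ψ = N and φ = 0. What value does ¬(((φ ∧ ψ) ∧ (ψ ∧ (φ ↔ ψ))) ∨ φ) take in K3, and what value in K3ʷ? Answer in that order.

1; N

In K3: φ ∧ ψ = 0 ∧ N = 0
φ ↔ ψ = 0 ↔ N = N
ψ ∧ (φ ↔ ψ) = N ∧ N = N
(φ ∧ ψ) ∧ (ψ ∧ (φ ↔ ψ)) = 0 ∧ N = 0
((φ ∧ ψ) ∧ (ψ ∧ (φ ↔ ψ))) ∨ φ = 0 ∨ 0 = 0
¬(((φ ∧ ψ) ∧ (ψ ∧ (φ ↔ ψ))) ∨ φ) = ¬0 = 1
In K3ʷ: φ ∧ ψ = 0 ∧ N = N
φ ↔ ψ = 0 ↔ N = N
ψ ∧ (φ ↔ ψ) = N ∧ N = N
(φ ∧ ψ) ∧ (ψ ∧ (φ ↔ ψ)) = N ∧ N = N
((φ ∧ ψ) ∧ (ψ ∧ (φ ↔ ψ))) ∨ φ = N ∨ 0 = N
¬(((φ ∧ ψ) ∧ (ψ ∧ (φ ↔ ψ))) ∨ φ) = ¬N = N
They differ because K3 and K3ʷ treat N differently under the binary connectives.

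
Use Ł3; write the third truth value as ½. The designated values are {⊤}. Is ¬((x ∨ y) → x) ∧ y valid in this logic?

No

Countermodel: x=⊤, y=⊤ gives ⊥, which is not designated.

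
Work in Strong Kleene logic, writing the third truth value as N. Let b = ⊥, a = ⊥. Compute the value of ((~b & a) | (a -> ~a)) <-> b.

~b = ~⊥ = ⊤
~b & a = ⊤ & ⊥ = ⊥
~a = ~⊥ = ⊤
a -> ~a = ⊥ -> ⊤ = ⊤
(~b & a) | (a -> ~a) = ⊥ | ⊤ = ⊤
((~b & a) | (a -> ~a)) <-> b = ⊤ <-> ⊥ = ⊥

⊥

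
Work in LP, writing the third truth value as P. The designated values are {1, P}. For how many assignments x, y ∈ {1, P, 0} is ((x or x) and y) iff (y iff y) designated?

5

Of the 9 assignments, 5 give a value in {1, P}.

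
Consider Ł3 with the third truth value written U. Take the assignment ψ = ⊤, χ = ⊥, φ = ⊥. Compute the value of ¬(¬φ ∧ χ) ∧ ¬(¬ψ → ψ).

¬φ = ¬⊥ = ⊤
¬φ ∧ χ = ⊤ ∧ ⊥ = ⊥
¬(¬φ ∧ χ) = ¬⊥ = ⊤
¬ψ = ¬⊤ = ⊥
¬ψ → ψ = ⊥ → ⊤ = ⊤
¬(¬ψ → ψ) = ¬⊤ = ⊥
¬(¬φ ∧ χ) ∧ ¬(¬ψ → ψ) = ⊤ ∧ ⊥ = ⊥

⊥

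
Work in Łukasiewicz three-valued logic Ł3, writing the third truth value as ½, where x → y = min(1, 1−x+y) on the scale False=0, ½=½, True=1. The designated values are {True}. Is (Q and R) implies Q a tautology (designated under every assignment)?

Yes

Every assignment of Q, R over {True, ½, False} gives a value in {True}.
In particular, with Q=½, R=½: (Q and R) implies Q = True.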